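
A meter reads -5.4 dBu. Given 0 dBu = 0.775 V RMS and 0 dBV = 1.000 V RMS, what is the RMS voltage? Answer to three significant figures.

0.416 V

V = 0.775 V × 10^(-5.4/20).
= 0.775 × 0.5370 = 0.416 V.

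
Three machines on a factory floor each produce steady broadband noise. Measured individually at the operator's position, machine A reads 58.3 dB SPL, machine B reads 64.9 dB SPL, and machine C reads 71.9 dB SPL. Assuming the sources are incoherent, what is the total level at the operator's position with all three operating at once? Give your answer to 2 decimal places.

Incoherent sources sum as intensities:
L_total = 10·log₁₀(10^(58.3/10) + 10^(64.9/10) + 10^(71.9/10)) = 10·log₁₀(19250000) = 72.85 dB SPL.

72.85 dB SPL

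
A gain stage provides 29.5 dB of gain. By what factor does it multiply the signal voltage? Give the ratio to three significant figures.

Voltage ratio = 10^(dB/20).
10^(29.5/20) = 10^(1.475) = 29.9.

29.9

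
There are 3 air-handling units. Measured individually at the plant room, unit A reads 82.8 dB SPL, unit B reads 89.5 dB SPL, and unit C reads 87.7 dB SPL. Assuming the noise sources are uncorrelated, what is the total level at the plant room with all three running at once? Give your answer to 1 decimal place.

92.2 dB SPL

Add the sources as powers (linear), then convert back to dB:
L_total = 10·log₁₀(10^(82.8/10) + 10^(89.5/10) + 10^(87.7/10)) = 10·log₁₀(1671000000) = 92.2 dB SPL.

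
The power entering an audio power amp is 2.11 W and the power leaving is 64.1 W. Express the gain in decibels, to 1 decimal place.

For a power ratio, dB = 10·log₁₀(P₂/P₁).
10·log₁₀(64.1/2.11) = 10·log₁₀(30.38) = 14.8 dB.

14.8 dB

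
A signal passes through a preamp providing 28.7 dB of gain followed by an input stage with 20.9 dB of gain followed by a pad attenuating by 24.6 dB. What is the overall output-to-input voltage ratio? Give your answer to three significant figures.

Net gain = 28.7 + 20.9 + (−24.6) = 25.0 dB.
Voltage ratio = 10^(25.0/20) = 17.8.

17.8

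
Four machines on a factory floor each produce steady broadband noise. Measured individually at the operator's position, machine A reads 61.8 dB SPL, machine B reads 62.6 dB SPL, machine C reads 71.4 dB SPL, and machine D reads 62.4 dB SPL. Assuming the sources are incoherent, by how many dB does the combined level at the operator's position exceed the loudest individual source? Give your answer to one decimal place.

Uncorrelated sources add in intensity (power), not in dB.
L_total = 10·log₁₀(10^(61.8/10) + 10^(62.6/10) + 10^(71.4/10) + 10^(62.4/10)) = 72.76 dB SPL.
Excess over the loudest (71.4 dB): 72.76 − 71.4 = 1.4 dB.

1.4 dB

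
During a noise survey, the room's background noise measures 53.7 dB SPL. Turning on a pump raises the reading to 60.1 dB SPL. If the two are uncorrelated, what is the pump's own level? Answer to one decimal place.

Remove the background by subtracting linear intensities:
L_src = 10·log₁₀(10^(60.1/10) − 10^(53.7/10)) = 10·log₁₀(788900) = 59.0 dB SPL.

59.0 dB SPL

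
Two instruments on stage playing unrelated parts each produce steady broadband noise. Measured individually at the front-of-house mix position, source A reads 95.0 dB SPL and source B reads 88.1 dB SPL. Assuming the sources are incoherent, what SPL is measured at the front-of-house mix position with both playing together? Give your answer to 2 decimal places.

Add the sources as powers (linear), then convert back to dB:
L_total = 10·log₁₀(10^(95.0/10) + 10^(88.1/10)) = 10·log₁₀(3808000000) = 95.81 dB SPL.

95.81 dB SPL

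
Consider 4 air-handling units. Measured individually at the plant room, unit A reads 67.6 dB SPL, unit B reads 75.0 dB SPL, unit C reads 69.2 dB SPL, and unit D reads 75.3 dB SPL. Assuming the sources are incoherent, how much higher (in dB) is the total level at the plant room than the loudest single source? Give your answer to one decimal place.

Uncorrelated sources add in intensity (power), not in dB.
L_total = 10·log₁₀(10^(67.6/10) + 10^(75.0/10) + 10^(69.2/10) + 10^(75.3/10)) = 79.01 dB SPL.
Excess over the loudest (75.3 dB): 79.01 − 75.3 = 3.7 dB.

3.7 dB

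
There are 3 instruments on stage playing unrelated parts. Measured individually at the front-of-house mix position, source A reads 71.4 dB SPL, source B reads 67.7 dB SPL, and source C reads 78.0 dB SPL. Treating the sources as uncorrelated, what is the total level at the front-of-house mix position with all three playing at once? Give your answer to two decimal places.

79.18 dB SPL

Add the sources as powers (linear), then convert back to dB:
L_total = 10·log₁₀(10^(71.4/10) + 10^(67.7/10) + 10^(78.0/10)) = 10·log₁₀(82790000) = 79.18 dB SPL.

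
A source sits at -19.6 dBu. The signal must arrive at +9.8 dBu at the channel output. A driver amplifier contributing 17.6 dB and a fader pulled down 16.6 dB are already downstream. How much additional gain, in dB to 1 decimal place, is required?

28.4 dB

The required make-up gain is the shortfall in the dB sum.
G = +9.8 − (-19.6) − 17.6 + 16.6 = 28.4 dB.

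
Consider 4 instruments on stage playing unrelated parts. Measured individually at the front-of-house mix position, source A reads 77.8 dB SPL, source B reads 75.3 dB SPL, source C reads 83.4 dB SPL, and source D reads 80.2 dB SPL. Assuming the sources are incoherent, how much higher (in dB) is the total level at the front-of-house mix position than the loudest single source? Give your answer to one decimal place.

2.8 dB

Uncorrelated sources add in intensity (power), not in dB.
L_total = 10·log₁₀(10^(77.8/10) + 10^(75.3/10) + 10^(83.4/10) + 10^(80.2/10)) = 86.21 dB SPL.
Excess over the loudest (83.4 dB): 86.21 − 83.4 = 2.8 dB.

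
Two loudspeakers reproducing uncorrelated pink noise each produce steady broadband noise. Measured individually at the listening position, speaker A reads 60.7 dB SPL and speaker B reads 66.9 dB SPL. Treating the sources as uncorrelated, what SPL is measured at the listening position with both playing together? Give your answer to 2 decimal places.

67.83 dB SPL

Add the sources as powers (linear), then convert back to dB:
L_total = 10·log₁₀(10^(60.7/10) + 10^(66.9/10)) = 10·log₁₀(6073000) = 67.83 dB SPL.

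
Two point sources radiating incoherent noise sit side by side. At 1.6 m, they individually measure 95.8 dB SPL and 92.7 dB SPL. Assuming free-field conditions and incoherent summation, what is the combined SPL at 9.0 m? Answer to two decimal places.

Combined at 1.6 m: 10·log₁₀(10^(95.8/10)+10^(92.7/10)) = 97.531 dB SPL.
Then apply −20·log₁₀(9.0/1.6) = -15.002 dB → 82.53 dB SPL.

82.53 dB SPL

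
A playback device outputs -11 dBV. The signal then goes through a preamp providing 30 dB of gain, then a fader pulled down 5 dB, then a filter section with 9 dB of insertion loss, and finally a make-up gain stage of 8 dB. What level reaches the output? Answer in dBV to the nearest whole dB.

Gain stages sum in dB:
-11 + 30 − 5 − 9 + 8 = +13 dBV.

+13 dBV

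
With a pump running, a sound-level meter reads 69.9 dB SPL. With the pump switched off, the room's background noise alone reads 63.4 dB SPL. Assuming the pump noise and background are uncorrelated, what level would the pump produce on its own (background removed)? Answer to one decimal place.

68.8 dB SPL

Remove the background by subtracting linear intensities:
L_src = 10·log₁₀(10^(69.9/10) − 10^(63.4/10)) = 10·log₁₀(7585000) = 68.8 dB SPL.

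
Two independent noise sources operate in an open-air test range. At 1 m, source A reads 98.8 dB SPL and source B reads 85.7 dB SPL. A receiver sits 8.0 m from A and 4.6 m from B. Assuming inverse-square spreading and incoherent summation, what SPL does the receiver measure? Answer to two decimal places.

81.34 dB SPL

At the listener: L_A = 98.8 − 20·log₁₀(8.0) = 80.738 dB; L_B = 85.7 − 20·log₁₀(4.6) = 72.445 dB.
Combined: 10·log₁₀(10^(80.738/10)+10^(72.445/10)) = 81.34 dB SPL.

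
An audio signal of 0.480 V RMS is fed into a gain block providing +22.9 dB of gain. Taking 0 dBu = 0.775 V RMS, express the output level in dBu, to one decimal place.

+18.7 dBu

Input level: 20·log₁₀(0.480/0.775) = -4.16 dBu.
Output: -4.16 + 22.9 = +18.7 dBu.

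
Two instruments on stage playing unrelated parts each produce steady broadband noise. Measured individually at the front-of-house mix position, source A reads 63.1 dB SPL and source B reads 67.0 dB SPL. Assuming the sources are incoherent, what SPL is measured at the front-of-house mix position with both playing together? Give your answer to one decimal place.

68.5 dB SPL

Uncorrelated sources add in intensity (power), not in dB.
L_total = 10·log₁₀(10^(63.1/10) + 10^(67.0/10)) = 10·log₁₀(7054000) = 68.5 dB SPL.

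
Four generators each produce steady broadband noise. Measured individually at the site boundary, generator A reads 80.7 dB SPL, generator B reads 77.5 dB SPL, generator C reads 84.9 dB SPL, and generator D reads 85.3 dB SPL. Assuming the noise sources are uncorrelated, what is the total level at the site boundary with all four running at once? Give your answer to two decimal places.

89.15 dB SPL

Add the sources as powers (linear), then convert back to dB:
L_total = 10·log₁₀(10^(80.7/10) + 10^(77.5/10) + 10^(84.9/10) + 10^(85.3/10)) = 10·log₁₀(821600000) = 89.15 dB SPL.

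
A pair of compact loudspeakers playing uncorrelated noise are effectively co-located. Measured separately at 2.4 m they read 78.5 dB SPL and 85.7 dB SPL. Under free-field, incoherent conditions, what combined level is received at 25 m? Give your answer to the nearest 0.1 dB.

Combined at 2.4 m: 10·log₁₀(10^(78.5/10)+10^(85.7/10)) = 86.46 dB SPL.
Then apply −20·log₁₀(25/2.4) = -20.35 dB → 66.1 dB SPL.

66.1 dB SPL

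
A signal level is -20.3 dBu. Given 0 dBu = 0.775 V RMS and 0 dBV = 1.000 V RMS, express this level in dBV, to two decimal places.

The offset between the scales is 20·log₁₀(0.775/1.000) = −2.214 dB.
So dBV = -20.3 − 2.214 = -22.51 dBV.

-22.51 dBV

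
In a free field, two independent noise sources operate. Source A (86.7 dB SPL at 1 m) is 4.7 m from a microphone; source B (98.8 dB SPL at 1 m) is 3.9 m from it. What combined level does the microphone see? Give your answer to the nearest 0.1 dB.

At the listener: L_A = 86.7 − 20·log₁₀(4.7) = 73.26 dB; L_B = 98.8 − 20·log₁₀(3.9) = 86.98 dB.
Combined: 10·log₁₀(10^(73.26/10)+10^(86.98/10)) = 87.2 dB SPL.

87.2 dB SPL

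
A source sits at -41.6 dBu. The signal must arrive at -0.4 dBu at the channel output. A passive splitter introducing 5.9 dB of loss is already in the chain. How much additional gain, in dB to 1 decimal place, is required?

The required make-up gain is the shortfall in the dB sum.
G = -0.4 − (-41.6) + 5.9 = 47.1 dB.

47.1 dB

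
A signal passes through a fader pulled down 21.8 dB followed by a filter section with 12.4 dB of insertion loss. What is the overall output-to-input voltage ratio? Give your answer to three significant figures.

0.0195

Net gain = (−21.8) + (−12.4) = -34.2 dB.
Voltage ratio = 10^(-34.2/20) = 0.0195.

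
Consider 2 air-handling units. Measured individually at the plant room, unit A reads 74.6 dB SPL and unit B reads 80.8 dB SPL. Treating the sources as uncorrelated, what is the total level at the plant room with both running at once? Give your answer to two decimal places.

Add the sources as powers (linear), then convert back to dB:
L_total = 10·log₁₀(10^(74.6/10) + 10^(80.8/10)) = 10·log₁₀(149100000) = 81.73 dB SPL.

81.73 dB SPL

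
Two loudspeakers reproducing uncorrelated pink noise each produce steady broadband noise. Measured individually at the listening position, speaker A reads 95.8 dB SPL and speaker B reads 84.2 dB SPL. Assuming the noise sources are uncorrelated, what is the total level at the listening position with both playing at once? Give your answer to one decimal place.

96.1 dB SPL

Uncorrelated sources add in intensity (power), not in dB.
L_total = 10·log₁₀(10^(95.8/10) + 10^(84.2/10)) = 10·log₁₀(4065000000) = 96.1 dB SPL.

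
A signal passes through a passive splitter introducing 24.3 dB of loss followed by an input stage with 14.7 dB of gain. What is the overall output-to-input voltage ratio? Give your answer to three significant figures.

Net gain = (−24.3) + 14.7 = -9.6 dB.
Voltage ratio = 10^(-9.6/20) = 0.331.

0.331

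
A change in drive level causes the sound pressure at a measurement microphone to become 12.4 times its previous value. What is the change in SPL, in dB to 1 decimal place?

21.9 dB

SPL change from a pressure ratio uses the 20·log₁₀ form:
20·log₁₀(12.4) = 21.9 dB.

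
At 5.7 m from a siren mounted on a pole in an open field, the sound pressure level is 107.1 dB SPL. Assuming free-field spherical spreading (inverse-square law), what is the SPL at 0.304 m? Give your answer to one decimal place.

132.6 dB SPL

For a point source in a free field, ΔL = −20·log₁₀(d₂/d₁).
ΔL = −20·log₁₀(0.304/5.7) = 25.46 dB, so L₂ = 107.1 + (25.46) = 132.6 dB SPL.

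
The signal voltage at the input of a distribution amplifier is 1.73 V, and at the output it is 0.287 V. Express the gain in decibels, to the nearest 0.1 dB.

Voltage is an amplitude quantity, so gain = 20·log₁₀(V_out/V_in).
20·log₁₀(0.287/1.73) = 20·log₁₀(0.1659) = -15.6 dB.

-15.6 dB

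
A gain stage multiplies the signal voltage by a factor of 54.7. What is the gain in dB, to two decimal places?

For a voltage ratio, dB = 20·log₁₀(V₂/V₁).
20·log₁₀(54.7) = 34.76 dB.

34.76 dB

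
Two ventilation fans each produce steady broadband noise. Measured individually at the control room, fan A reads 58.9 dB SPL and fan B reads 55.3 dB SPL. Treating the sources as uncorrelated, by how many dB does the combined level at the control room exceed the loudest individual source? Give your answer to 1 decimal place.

Uncorrelated sources add in intensity (power), not in dB.
L_total = 10·log₁₀(10^(58.9/10) + 10^(55.3/10)) = 60.47 dB SPL.
Excess over the loudest (58.9 dB): 60.47 − 58.9 = 1.6 dB.

1.6 dB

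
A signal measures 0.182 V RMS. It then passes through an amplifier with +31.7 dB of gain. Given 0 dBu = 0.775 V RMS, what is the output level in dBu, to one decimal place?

+19.1 dBu

Input level: 20·log₁₀(0.182/0.775) = -12.58 dBu.
Output: -12.58 + 31.7 = +19.1 dBu.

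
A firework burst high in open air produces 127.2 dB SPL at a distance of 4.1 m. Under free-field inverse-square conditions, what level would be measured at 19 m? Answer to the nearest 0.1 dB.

113.9 dB SPL

Inverse-square spreading gives ΔL = −20·log₁₀(d₂/d₁).
ΔL = −20·log₁₀(19/4.1) = -13.32 dB, so L₂ = 127.2 + (-13.32) = 113.9 dB SPL.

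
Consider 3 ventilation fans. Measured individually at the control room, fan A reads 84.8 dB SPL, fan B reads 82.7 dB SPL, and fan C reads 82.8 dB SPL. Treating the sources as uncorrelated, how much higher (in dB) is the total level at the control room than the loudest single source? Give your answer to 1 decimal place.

Incoherent sources sum as intensities:
L_total = 10·log₁₀(10^(84.8/10) + 10^(82.7/10) + 10^(82.8/10)) = 88.32 dB SPL.
Excess over the loudest (84.8 dB): 88.32 − 84.8 = 3.5 dB.

3.5 dB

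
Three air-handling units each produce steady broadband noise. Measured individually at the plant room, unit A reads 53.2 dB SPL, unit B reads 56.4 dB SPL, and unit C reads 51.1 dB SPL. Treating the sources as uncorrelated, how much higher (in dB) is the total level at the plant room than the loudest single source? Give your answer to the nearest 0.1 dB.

Add the sources as powers (linear), then convert back to dB:
L_total = 10·log₁₀(10^(53.2/10) + 10^(56.4/10) + 10^(51.1/10)) = 58.89 dB SPL.
Excess over the loudest (56.4 dB): 58.89 − 56.4 = 2.5 dB.

2.5 dB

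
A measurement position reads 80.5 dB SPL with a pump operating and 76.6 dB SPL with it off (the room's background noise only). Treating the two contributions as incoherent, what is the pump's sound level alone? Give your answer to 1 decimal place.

78.2 dB SPL

Remove the background by subtracting linear intensities:
L_src = 10·log₁₀(10^(80.5/10) − 10^(76.6/10)) = 10·log₁₀(66490000) = 78.2 dB SPL.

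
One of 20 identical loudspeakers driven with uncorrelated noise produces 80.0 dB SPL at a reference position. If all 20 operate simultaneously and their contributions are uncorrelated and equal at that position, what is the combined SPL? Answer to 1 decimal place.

20 equal incoherent sources raise the level by 10·log₁₀(20) = 13.01 dB.
L_total = 80.0 + 13.01 = 93.0 dB SPL.

93.0 dB SPL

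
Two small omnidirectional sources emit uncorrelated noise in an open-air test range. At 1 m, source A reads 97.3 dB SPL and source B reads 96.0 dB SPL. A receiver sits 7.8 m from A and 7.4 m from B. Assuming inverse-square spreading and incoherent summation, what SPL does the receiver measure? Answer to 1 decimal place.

82.1 dB SPL

At the listener: L_A = 97.3 − 20·log₁₀(7.8) = 79.46 dB; L_B = 96.0 − 20·log₁₀(7.4) = 78.62 dB.
Combined: 10·log₁₀(10^(79.46/10)+10^(78.62/10)) = 82.1 dB SPL.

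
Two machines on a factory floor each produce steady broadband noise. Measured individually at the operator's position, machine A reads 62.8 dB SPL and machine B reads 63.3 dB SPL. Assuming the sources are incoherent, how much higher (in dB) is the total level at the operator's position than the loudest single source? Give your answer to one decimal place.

Incoherent sources sum as intensities:
L_total = 10·log₁₀(10^(62.8/10) + 10^(63.3/10)) = 66.07 dB SPL.
Excess over the loudest (63.3 dB): 66.07 − 63.3 = 2.8 dB.

2.8 dB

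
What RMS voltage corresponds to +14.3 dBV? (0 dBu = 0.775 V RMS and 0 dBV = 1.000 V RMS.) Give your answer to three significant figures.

V = 1.000 V × 10^(+14.3/20).
= 1.000 × 5.188 = 5.19 V.

5.19 V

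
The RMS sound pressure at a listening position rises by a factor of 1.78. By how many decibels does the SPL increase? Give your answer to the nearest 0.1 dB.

5.0 dB

SPL change from a pressure ratio uses the 20·log₁₀ form:
20·log₁₀(1.78) = 5.0 dB.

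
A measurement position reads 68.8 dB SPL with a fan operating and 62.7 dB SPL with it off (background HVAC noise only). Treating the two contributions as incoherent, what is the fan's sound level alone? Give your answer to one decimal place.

Subtract intensities: L_src = 10·log₁₀(10^(L_total/10) − 10^(L_bg/10)).
L_src = 10·log₁₀(10^(68.8/10) − 10^(62.7/10)) = 10·log₁₀(5724000) = 67.6 dB SPL.

67.6 dB SPL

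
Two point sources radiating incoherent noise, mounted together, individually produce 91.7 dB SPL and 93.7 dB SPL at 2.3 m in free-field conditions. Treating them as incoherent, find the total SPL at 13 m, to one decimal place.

Combined at 2.3 m: 10·log₁₀(10^(91.7/10)+10^(93.7/10)) = 95.82 dB SPL.
Then apply −20·log₁₀(13/2.3) = -15.04 dB → 80.8 dB SPL.

80.8 dB SPL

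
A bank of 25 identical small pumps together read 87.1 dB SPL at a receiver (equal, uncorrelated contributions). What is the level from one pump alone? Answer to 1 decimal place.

25 equal incoherent sources add 10·log₁₀(25) = 13.98 dB over one source.
L_one = 87.1 − 13.98 = 73.1 dB SPL.

73.1 dB SPL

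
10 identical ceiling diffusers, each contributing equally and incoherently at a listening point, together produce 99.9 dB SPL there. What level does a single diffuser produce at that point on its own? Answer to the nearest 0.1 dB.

10 equal incoherent sources add 10·log₁₀(10) = 10.00 dB over one source.
L_one = 99.9 − 10.00 = 89.9 dB SPL.

89.9 dB SPL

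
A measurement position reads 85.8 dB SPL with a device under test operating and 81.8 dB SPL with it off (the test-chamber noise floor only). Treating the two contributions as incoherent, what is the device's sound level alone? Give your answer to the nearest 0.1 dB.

83.6 dB SPL

Background correction is a power subtraction:
L_src = 10·log₁₀(10^(85.8/10) − 10^(81.8/10)) = 10·log₁₀(228800000) = 83.6 dB SPL.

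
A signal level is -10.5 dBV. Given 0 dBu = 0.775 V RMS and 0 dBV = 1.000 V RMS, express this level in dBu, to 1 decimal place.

The offset between the scales is 20·log₁₀(0.775/1.000) = −2.214 dB.
So dBu = -10.5 + 2.214 = -8.3 dBu.

-8.3 dBu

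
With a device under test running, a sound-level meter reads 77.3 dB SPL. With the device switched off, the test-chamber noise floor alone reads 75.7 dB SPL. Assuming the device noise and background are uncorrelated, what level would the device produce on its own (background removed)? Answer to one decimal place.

Subtract intensities: L_src = 10·log₁₀(10^(L_total/10) − 10^(L_bg/10)).
L_src = 10·log₁₀(10^(77.3/10) − 10^(75.7/10)) = 10·log₁₀(16550000) = 72.2 dB SPL.

72.2 dB SPL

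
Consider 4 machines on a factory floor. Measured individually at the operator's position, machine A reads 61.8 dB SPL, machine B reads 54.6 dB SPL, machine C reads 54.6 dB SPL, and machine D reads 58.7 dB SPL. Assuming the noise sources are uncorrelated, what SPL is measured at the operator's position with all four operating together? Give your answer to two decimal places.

Add the sources as powers (linear), then convert back to dB:
L_total = 10·log₁₀(10^(61.8/10) + 10^(54.6/10) + 10^(54.6/10) + 10^(58.7/10)) = 10·log₁₀(2832000) = 64.52 dB SPL.

64.52 dB SPL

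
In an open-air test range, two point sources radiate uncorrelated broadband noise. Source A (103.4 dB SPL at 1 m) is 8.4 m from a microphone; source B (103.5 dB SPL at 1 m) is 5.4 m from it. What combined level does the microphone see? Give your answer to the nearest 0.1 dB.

90.3 dB SPL

At the listener: L_A = 103.4 − 20·log₁₀(8.4) = 84.91 dB; L_B = 103.5 − 20·log₁₀(5.4) = 88.85 dB.
Combined: 10·log₁₀(10^(84.91/10)+10^(88.85/10)) = 90.3 dB SPL.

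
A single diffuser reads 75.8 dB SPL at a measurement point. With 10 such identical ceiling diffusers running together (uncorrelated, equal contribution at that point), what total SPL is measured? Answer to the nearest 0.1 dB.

10 equal incoherent sources raise the level by 10·log₁₀(10) = 10.00 dB.
L_total = 75.8 + 10.00 = 85.8 dB SPL.

85.8 dB SPL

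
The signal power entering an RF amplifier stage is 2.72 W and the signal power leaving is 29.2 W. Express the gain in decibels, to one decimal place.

Power ratio → dB uses the 10·log₁₀ form:
10·log₁₀(29.2/2.72) = 10·log₁₀(10.74) = 10.3 dB.

10.3 dB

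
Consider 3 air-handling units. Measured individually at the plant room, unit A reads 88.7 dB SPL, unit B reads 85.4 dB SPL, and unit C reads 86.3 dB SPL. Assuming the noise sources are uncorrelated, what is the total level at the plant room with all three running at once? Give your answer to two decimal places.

91.80 dB SPL

Add the sources as powers (linear), then convert back to dB:
L_total = 10·log₁₀(10^(88.7/10) + 10^(85.4/10) + 10^(86.3/10)) = 10·log₁₀(1515000000) = 91.80 dB SPL.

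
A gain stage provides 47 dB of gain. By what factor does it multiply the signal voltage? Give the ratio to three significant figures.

Voltage ratio = 10^(dB/20).
10^(47/20) = 10^(2.350) = 224.

224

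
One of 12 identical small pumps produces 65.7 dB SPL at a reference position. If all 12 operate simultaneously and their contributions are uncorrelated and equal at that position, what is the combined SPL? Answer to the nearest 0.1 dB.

76.5 dB SPL

12 equal incoherent sources raise the level by 10·log₁₀(12) = 10.79 dB.
L_total = 65.7 + 10.79 = 76.5 dB SPL.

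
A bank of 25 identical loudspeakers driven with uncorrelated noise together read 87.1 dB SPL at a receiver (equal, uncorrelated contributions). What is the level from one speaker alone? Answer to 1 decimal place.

25 equal incoherent sources add 10·log₁₀(25) = 13.98 dB over one source.
L_one = 87.1 − 13.98 = 73.1 dB SPL.

73.1 dB SPL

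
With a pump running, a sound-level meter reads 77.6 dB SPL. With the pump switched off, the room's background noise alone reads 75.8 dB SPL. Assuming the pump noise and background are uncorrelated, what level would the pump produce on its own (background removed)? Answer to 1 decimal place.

72.9 dB SPL

Subtract intensities: L_src = 10·log₁₀(10^(L_total/10) − 10^(L_bg/10)).
L_src = 10·log₁₀(10^(77.6/10) − 10^(75.8/10)) = 10·log₁₀(19530000) = 72.9 dB SPL.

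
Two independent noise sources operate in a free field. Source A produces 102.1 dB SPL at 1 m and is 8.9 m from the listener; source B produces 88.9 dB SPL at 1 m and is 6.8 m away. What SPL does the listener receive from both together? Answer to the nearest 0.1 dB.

At the listener: L_A = 102.1 − 20·log₁₀(8.9) = 83.11 dB; L_B = 88.9 − 20·log₁₀(6.8) = 72.25 dB.
Combined: 10·log₁₀(10^(83.11/10)+10^(72.25/10)) = 83.5 dB SPL.

83.5 dB SPL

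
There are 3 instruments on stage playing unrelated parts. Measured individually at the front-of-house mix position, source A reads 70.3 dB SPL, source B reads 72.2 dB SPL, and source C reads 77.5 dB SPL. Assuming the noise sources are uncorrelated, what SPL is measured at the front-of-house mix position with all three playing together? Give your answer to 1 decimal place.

79.2 dB SPL

Add the sources as powers (linear), then convert back to dB:
L_total = 10·log₁₀(10^(70.3/10) + 10^(72.2/10) + 10^(77.5/10)) = 10·log₁₀(83550000) = 79.2 dB SPL.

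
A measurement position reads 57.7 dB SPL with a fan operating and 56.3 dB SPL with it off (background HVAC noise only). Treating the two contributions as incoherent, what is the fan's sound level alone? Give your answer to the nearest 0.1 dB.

52.1 dB SPL

Background correction is a power subtraction:
L_src = 10·log₁₀(10^(57.7/10) − 10^(56.3/10)) = 10·log₁₀(162300) = 52.1 dB SPL.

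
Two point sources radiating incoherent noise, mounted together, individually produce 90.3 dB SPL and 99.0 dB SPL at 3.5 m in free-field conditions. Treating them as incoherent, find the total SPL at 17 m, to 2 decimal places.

85.82 dB SPL

Combined at 3.5 m: 10·log₁₀(10^(90.3/10)+10^(99.0/10)) = 99.550 dB SPL.
Then apply −20·log₁₀(17/3.5) = -13.728 dB → 85.82 dB SPL.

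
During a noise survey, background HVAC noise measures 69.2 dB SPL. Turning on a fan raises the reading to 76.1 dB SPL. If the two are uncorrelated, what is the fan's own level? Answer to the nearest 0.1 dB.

Subtract intensities: L_src = 10·log₁₀(10^(L_total/10) − 10^(L_bg/10)).
L_src = 10·log₁₀(10^(76.1/10) − 10^(69.2/10)) = 10·log₁₀(32420000) = 75.1 dB SPL.

75.1 dB SPL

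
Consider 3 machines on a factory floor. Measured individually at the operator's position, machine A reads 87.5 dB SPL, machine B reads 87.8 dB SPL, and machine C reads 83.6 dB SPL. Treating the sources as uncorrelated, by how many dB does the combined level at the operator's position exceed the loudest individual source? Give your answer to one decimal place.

3.6 dB

Uncorrelated sources add in intensity (power), not in dB.
L_total = 10·log₁₀(10^(87.5/10) + 10^(87.8/10) + 10^(83.6/10)) = 91.44 dB SPL.
Excess over the loudest (87.8 dB): 91.44 − 87.8 = 3.6 dB.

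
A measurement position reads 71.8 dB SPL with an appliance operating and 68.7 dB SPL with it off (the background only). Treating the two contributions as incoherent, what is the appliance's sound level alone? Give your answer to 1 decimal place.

68.9 dB SPL

Subtract intensities: L_src = 10·log₁₀(10^(L_total/10) − 10^(L_bg/10)).
L_src = 10·log₁₀(10^(71.8/10) − 10^(68.7/10)) = 10·log₁₀(7723000) = 68.9 dB SPL.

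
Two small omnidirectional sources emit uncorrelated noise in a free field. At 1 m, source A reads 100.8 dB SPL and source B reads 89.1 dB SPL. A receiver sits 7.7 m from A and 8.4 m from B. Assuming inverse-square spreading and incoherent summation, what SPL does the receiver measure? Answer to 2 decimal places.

83.31 dB SPL

At the listener: L_A = 100.8 − 20·log₁₀(7.7) = 83.070 dB; L_B = 89.1 − 20·log₁₀(8.4) = 70.614 dB.
Combined: 10·log₁₀(10^(83.070/10)+10^(70.614/10)) = 83.31 dB SPL.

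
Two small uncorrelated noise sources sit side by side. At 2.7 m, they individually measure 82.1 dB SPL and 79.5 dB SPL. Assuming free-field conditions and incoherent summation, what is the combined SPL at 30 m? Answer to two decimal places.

63.09 dB SPL

Combined at 2.7 m: 10·log₁₀(10^(82.1/10)+10^(79.5/10)) = 84.002 dB SPL.
Then apply −20·log₁₀(30/2.7) = -20.915 dB → 63.09 dB SPL.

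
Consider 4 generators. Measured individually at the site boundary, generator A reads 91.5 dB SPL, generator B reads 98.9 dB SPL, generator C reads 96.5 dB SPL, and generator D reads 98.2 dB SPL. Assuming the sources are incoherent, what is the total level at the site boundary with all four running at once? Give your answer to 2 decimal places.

103.06 dB SPL

Add the sources as powers (linear), then convert back to dB:
L_total = 10·log₁₀(10^(91.5/10) + 10^(98.9/10) + 10^(96.5/10) + 10^(98.2/10)) = 10·log₁₀(20249000000) = 103.06 dB SPL.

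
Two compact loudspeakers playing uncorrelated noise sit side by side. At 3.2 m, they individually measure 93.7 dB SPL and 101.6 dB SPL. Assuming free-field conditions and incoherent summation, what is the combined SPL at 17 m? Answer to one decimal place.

Combined at 3.2 m: 10·log₁₀(10^(93.7/10)+10^(101.6/10)) = 102.25 dB SPL.
Then apply −20·log₁₀(17/3.2) = -14.51 dB → 87.7 dB SPL.

87.7 dB SPL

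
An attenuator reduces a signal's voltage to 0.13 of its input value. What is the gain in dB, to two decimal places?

-17.72 dB

Voltage ratio → dB uses the 20·log₁₀ form:
20·log₁₀(0.13) = -17.72 dB.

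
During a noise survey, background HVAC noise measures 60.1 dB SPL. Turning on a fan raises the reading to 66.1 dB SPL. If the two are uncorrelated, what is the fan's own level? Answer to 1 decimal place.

Remove the background by subtracting linear intensities:
L_src = 10·log₁₀(10^(66.1/10) − 10^(60.1/10)) = 10·log₁₀(3051000) = 64.8 dB SPL.

64.8 dB SPL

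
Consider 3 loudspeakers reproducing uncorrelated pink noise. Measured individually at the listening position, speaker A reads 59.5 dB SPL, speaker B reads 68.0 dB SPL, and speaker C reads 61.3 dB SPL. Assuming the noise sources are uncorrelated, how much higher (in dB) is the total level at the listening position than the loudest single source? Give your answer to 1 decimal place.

Incoherent sources sum as intensities:
L_total = 10·log₁₀(10^(59.5/10) + 10^(68.0/10) + 10^(61.3/10)) = 69.32 dB SPL.
Excess over the loudest (68.0 dB): 69.32 − 68.0 = 1.3 dB.

1.3 dB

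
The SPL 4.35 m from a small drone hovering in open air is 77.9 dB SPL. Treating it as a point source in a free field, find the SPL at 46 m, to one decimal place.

57.4 dB SPL

For a point source in a free field, ΔL = −20·log₁₀(d₂/d₁).
ΔL = −20·log₁₀(46/4.35) = -20.49 dB, so L₂ = 77.9 + (-20.49) = 57.4 dB SPL.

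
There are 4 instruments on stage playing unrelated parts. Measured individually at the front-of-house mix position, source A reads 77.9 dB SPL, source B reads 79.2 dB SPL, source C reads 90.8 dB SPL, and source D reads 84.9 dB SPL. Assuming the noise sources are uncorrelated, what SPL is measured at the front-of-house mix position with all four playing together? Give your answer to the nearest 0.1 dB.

92.2 dB SPL

Incoherent sources sum as intensities:
L_total = 10·log₁₀(10^(77.9/10) + 10^(79.2/10) + 10^(90.8/10) + 10^(84.9/10)) = 10·log₁₀(1656000000) = 92.2 dB SPL.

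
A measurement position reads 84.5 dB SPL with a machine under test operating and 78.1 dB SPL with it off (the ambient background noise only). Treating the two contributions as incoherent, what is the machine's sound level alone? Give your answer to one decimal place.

83.4 dB SPL

Subtract intensities: L_src = 10·log₁₀(10^(L_total/10) − 10^(L_bg/10)).
L_src = 10·log₁₀(10^(84.5/10) − 10^(78.1/10)) = 10·log₁₀(217300000) = 83.4 dB SPL.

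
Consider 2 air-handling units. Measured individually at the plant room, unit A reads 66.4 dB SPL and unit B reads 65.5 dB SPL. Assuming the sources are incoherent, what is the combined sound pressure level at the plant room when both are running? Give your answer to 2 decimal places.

Incoherent sources sum as intensities:
L_total = 10·log₁₀(10^(66.4/10) + 10^(65.5/10)) = 10·log₁₀(7913000) = 68.98 dB SPL.

68.98 dB SPL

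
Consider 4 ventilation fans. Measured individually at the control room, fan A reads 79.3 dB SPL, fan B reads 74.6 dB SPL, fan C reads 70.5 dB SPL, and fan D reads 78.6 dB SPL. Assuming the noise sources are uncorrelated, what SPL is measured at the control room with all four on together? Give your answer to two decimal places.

Incoherent sources sum as intensities:
L_total = 10·log₁₀(10^(79.3/10) + 10^(74.6/10) + 10^(70.5/10) + 10^(78.6/10)) = 10·log₁₀(197600000) = 82.96 dB SPL.

82.96 dB SPL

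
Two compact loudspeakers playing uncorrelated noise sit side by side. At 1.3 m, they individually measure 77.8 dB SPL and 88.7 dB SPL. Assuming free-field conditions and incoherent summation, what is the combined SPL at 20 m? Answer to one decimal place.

Combined at 1.3 m: 10·log₁₀(10^(77.8/10)+10^(88.7/10)) = 89.04 dB SPL.
Then apply −20·log₁₀(20/1.3) = -23.74 dB → 65.3 dB SPL.

65.3 dB SPL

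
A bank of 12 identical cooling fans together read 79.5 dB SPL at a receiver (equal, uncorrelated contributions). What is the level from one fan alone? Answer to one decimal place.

68.7 dB SPL

12 equal incoherent sources add 10·log₁₀(12) = 10.79 dB over one source.
L_one = 79.5 − 10.79 = 68.7 dB SPL.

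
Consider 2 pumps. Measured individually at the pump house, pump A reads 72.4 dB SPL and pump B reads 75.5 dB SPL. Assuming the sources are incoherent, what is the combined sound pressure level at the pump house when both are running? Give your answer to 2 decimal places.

Add the sources as powers (linear), then convert back to dB:
L_total = 10·log₁₀(10^(72.4/10) + 10^(75.5/10)) = 10·log₁₀(52860000) = 77.23 dB SPL.

77.23 dB SPL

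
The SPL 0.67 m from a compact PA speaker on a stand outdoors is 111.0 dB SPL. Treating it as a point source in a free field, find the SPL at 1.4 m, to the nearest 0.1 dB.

Inverse-square spreading gives ΔL = −20·log₁₀(d₂/d₁).
ΔL = −20·log₁₀(1.4/0.67) = -6.40 dB, so L₂ = 111.0 + (-6.40) = 104.6 dB SPL.

104.6 dB SPL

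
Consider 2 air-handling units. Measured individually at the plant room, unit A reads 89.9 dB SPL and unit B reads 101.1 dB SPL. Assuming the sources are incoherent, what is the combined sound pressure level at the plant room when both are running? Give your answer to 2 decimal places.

Add the sources as powers (linear), then convert back to dB:
L_total = 10·log₁₀(10^(89.9/10) + 10^(101.1/10)) = 10·log₁₀(13860000000) = 101.42 dB SPL.

101.42 dB SPL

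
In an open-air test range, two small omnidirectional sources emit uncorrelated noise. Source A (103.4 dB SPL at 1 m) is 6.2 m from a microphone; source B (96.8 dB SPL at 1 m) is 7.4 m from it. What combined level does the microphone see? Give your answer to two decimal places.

88.17 dB SPL

At the listener: L_A = 103.4 − 20·log₁₀(6.2) = 87.552 dB; L_B = 96.8 − 20·log₁₀(7.4) = 79.415 dB.
Combined: 10·log₁₀(10^(87.552/10)+10^(79.415/10)) = 88.17 dB SPL.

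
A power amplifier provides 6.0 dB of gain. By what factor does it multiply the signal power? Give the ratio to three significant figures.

3.98

Power ratio = 10^(dB/10).
10^(6.0/10) = 10^(0.6000) = 3.98.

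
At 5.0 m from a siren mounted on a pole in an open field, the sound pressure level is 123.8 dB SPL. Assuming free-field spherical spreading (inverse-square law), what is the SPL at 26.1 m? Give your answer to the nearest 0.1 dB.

109.4 dB SPL

Free-field point source: level drops by 20·log₁₀ of the distance ratio.
ΔL = −20·log₁₀(26.1/5.0) = -14.35 dB, so L₂ = 123.8 + (-14.35) = 109.4 dB SPL.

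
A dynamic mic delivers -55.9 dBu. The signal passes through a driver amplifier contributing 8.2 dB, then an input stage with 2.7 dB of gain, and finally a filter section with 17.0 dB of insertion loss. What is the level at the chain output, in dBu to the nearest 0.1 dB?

-62.0 dBu

Gain stages sum in dB:
-55.9 + 8.2 + 2.7 − 17.0 = -62.0 dBu.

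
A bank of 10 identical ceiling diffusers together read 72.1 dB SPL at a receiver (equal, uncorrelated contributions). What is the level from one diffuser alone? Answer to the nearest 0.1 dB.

10 equal incoherent sources add 10·log₁₀(10) = 10.00 dB over one source.
L_one = 72.1 − 10.00 = 62.1 dB SPL.

62.1 dB SPL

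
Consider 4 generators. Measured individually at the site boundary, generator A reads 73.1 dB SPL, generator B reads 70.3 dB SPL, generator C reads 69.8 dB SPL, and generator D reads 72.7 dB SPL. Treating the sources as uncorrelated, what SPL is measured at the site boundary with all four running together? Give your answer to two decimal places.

Incoherent sources sum as intensities:
L_total = 10·log₁₀(10^(73.1/10) + 10^(70.3/10) + 10^(69.8/10) + 10^(72.7/10)) = 10·log₁₀(59300000) = 77.73 dB SPL.

77.73 dB SPL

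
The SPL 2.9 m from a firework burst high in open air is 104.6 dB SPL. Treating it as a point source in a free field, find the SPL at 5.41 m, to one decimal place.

Inverse-square spreading gives ΔL = −20·log₁₀(d₂/d₁).
ΔL = −20·log₁₀(5.41/2.9) = -5.42 dB, so L₂ = 104.6 + (-5.42) = 99.2 dB SPL.

99.2 dB SPL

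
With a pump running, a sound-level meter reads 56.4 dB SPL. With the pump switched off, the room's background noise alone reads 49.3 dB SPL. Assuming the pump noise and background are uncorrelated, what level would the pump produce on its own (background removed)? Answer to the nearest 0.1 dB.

55.5 dB SPL

Remove the background by subtracting linear intensities:
L_src = 10·log₁₀(10^(56.4/10) − 10^(49.3/10)) = 10·log₁₀(351400) = 55.5 dB SPL.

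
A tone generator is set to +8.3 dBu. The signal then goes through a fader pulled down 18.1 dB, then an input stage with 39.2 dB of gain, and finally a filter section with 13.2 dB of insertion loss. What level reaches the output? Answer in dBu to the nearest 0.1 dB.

Cascaded gains and losses add directly in dB.
+8.3 − 18.1 + 39.2 − 13.2 = +16.2 dBu.

+16.2 dBu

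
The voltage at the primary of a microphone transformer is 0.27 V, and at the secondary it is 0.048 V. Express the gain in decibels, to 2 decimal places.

For a voltage ratio, dB = 20·log₁₀(V₂/V₁).
20·log₁₀(0.048/0.27) = 20·log₁₀(0.1778) = -15.00 dB.

-15.00 dB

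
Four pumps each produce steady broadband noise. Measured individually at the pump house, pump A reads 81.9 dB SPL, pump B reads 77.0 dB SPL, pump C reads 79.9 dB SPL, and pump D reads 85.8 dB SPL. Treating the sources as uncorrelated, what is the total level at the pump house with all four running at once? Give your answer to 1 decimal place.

Add the sources as powers (linear), then convert back to dB:
L_total = 10·log₁₀(10^(81.9/10) + 10^(77.0/10) + 10^(79.9/10) + 10^(85.8/10)) = 10·log₁₀(682900000) = 88.3 dB SPL.

88.3 dB SPL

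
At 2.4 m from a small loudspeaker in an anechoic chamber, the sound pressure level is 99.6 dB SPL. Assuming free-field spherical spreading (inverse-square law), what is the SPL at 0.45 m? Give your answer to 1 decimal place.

Free-field point source: level drops by 20·log₁₀ of the distance ratio.
ΔL = −20·log₁₀(0.45/2.4) = 14.54 dB, so L₂ = 99.6 + (14.54) = 114.1 dB SPL.

114.1 dB SPL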